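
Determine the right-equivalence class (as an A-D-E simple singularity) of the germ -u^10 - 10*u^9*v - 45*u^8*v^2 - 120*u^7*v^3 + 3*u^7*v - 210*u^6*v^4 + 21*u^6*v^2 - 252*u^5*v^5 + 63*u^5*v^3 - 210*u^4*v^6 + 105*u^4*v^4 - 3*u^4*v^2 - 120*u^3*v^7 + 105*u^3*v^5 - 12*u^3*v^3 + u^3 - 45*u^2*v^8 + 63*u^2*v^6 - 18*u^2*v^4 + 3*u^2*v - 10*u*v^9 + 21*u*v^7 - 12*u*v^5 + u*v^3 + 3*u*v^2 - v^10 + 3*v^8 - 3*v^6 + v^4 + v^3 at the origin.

The Hessian of f at 0 has rank 0. Corank 2; j^3 = (u + v)^3 is a perfect cube, so E-series; the 4-jet and mu = 7 give E_7.

E_{7}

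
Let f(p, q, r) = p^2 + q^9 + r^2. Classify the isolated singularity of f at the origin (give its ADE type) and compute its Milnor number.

Type A_{8}, Milnor number mu = 8.

The Hessian of f at 0 has rank 2. Corank 1: A-series; mu = 8 gives A_8.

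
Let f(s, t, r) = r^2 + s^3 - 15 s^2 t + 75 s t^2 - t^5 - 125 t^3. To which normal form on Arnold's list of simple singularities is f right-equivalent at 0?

E_8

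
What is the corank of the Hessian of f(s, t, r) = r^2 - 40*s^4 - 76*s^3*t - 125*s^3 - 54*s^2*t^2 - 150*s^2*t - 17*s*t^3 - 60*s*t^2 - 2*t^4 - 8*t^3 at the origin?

2

The Hessian at 0 is [[0, 0, 0], [0, 0, 0], [0, 0, 2]] of rank 1; hence corank 2.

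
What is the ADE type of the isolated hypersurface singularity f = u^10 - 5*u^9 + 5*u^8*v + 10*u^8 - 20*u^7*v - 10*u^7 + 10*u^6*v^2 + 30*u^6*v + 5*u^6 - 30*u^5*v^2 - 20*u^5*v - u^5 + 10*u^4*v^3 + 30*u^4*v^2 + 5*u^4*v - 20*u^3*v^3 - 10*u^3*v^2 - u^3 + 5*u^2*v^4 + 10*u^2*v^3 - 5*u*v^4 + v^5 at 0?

E8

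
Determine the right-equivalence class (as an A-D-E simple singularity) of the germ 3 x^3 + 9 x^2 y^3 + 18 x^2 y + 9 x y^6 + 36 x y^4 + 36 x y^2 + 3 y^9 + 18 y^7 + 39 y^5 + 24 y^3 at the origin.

E_{8}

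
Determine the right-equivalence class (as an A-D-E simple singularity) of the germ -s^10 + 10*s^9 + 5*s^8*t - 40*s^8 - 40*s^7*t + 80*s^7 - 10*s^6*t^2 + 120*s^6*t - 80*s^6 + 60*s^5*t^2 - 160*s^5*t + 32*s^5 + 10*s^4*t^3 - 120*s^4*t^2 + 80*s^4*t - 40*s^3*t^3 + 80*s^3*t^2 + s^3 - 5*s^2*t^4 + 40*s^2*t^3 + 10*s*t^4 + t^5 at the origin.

The Hessian of f at 0 has rank 0. Corank 2; j^3 = s^3 is a perfect cube, so E-series; the 5-jet and mu = 8 give E_8.

E8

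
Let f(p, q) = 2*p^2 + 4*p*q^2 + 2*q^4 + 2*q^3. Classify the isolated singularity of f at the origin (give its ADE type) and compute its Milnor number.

Type A2, Milnor number mu = 2.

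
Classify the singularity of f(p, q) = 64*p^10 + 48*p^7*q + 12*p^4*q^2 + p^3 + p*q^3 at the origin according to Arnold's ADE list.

E7

The Hessian of f at 0 has rank 0. Corank 2; j^3 = p^3 is a perfect cube, so E-series; the 4-jet and mu = 7 give E_7.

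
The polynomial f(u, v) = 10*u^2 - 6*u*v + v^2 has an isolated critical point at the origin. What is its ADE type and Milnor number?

The Hessian of f at 0 is [[20, -6], [-6, 2]] with rank 2, so corank 0. A Groebner basis of the Jacobian ideal J(f) in C{u,v} is {u, v}; counting standard monomials gives mu = 1. Corank 0: nondegenerate Morse point, so A_1.

Type A_{1}, Milnor number mu = 1.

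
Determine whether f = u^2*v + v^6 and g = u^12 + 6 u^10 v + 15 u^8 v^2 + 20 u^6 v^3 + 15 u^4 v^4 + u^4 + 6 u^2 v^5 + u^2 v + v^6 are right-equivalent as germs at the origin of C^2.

Yes.

The Hessian of f at 0 has rank 0. Corank 2; j^3 = u^2*v has shape L^2 M (L != M), so D-series; mu = 7 gives D_7. The Hessian of g at 0 has rank 0. Corank 2; j^3 = u^2*v has shape L^2 M (L != M), so D-series; mu = 7 gives D_7. Both have type D_7, hence right-equivalent.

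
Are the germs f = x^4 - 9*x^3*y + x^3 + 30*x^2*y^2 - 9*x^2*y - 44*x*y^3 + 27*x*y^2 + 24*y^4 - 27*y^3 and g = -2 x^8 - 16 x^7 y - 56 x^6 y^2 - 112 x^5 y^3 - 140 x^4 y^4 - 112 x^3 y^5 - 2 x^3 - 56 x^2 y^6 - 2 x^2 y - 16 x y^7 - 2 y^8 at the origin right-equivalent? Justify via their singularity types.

The Hessian of f at 0 has rank 0. Corank 2; j^3 = (x - 3*y)^3 is a perfect cube, so E-series; the 4-jet and mu = 7 give E_7. The Hessian of g at 0 has rank 0. Corank 2; j^3 = -2*x^2*(x + y) has shape L^2 M (L != M), so D-series; mu = 9 gives D_9. f is E_7 but g is D_9, hence not right-equivalent.

No.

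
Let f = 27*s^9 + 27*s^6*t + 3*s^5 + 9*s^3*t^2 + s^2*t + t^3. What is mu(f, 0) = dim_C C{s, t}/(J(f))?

4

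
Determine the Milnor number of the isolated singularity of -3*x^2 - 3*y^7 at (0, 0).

6

The Hessian of f at 0 has rank 1. Corank 1: A-series; mu = 6 gives A_6.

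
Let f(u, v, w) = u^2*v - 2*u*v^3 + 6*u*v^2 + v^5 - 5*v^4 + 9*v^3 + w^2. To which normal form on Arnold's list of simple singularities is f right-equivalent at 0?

The Hessian of f at 0 has rank 1. Corank 2; j^3 = v*(u + 3*v)^2 has shape L^2 M (L != M), so D-series; mu = 5 gives D_5.

D_{5}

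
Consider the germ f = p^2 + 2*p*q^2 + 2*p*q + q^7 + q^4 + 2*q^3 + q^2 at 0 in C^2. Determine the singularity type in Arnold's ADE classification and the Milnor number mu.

Type A6, Milnor number mu = 6.

The Hessian of f at 0 has rank 1. Corank 1: A-series; mu = 6 gives A_6.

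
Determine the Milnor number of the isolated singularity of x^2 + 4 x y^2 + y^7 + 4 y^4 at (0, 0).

The Hessian of f at 0 has rank 1. Corank 1: A-series; mu = 6 gives A_6.

6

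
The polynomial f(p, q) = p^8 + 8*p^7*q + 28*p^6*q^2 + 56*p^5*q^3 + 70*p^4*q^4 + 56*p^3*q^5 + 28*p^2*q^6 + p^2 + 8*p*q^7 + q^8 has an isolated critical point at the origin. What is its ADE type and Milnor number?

Type A_{7}, Milnor number mu = 7.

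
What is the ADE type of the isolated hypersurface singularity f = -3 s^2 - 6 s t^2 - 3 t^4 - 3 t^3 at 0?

A_2

The Hessian of f at 0 has rank 1. Corank 1: A-series; mu = 2 gives A_2.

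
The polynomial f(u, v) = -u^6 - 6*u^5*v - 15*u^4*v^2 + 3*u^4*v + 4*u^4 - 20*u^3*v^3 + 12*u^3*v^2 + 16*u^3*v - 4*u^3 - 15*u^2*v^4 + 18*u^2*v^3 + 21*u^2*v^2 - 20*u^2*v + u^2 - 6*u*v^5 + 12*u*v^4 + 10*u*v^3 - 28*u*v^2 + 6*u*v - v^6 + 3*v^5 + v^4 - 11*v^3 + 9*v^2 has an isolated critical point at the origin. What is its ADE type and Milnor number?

Type A_{2}, Milnor number mu = 2.

The Hessian of f at 0 has rank 1. Corank 1: A-series; mu = 2 gives A_2.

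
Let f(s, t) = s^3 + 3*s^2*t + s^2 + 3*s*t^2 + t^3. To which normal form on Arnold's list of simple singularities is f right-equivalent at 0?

The Hessian of f at 0 has rank 1. Corank 1: A-series; mu = 2 gives A_2.

A2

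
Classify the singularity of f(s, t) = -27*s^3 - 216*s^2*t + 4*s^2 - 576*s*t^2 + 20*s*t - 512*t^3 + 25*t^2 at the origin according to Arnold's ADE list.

A2

The Hessian of f at 0 is [[8, 20], [20, 50]] with rank 1, so corank 1. A Groebner basis of the Jacobian ideal J(f) in C{s,t} is {t^2, s + 5*t/2}; counting standard monomials gives mu = 2. Corank 1: A-series; mu = 2 gives A_2.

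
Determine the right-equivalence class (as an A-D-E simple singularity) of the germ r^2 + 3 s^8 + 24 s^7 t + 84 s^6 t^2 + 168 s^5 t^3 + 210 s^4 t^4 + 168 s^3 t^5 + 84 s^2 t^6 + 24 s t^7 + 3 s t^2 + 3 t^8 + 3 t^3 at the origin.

The Hessian of f at 0 is [[0, 0, 0], [0, 0, 0], [0, 0, 2]] with rank 1, so corank 2. A Groebner basis of the Jacobian ideal J(f) in C{s,t,r} is {s^7 + t^2/8, t^3, s*t + t^2, r}; counting standard monomials gives mu = 9. Corank 2; j^3 = 3*t^2*(s + t) has shape L^2 M (L != M), so D-series; mu = 9 gives D_9.

D_{9}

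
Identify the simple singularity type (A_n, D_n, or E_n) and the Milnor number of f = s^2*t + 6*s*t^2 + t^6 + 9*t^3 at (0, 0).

The Hessian of f at 0 has rank 0. Corank 2; j^3 = t*(s + 3*t)^2 has shape L^2 M (L != M), so D-series; mu = 7 gives D_7.

Type D7, Milnor number mu = 7.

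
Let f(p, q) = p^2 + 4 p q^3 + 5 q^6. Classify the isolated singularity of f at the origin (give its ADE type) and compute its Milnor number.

The Hessian of f at 0 has rank 1. Corank 1: A-series; mu = 5 gives A_5.

Type A_5, Milnor number mu = 5.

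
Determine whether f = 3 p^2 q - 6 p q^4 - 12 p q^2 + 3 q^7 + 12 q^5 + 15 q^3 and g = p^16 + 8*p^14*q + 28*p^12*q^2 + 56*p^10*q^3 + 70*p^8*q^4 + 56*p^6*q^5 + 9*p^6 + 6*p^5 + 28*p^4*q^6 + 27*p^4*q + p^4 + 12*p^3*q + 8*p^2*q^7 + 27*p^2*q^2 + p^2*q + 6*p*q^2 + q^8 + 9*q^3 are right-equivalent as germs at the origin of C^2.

No.

The Hessian of f at 0 has rank 0. Corank 2; j^3 = 3*q*(p^2 - 4*p*q + 5*q^2) splits into three distinct lines over C (the quadratic factor has nonzero discriminant), so D_4. The Hessian of g at 0 has rank 0. Corank 2; j^3 = q*(p + 3*q)^2 has shape L^2 M (L != M), so D-series; mu = 9 gives D_9. f is D_4 but g is D_9, hence not right-equivalent.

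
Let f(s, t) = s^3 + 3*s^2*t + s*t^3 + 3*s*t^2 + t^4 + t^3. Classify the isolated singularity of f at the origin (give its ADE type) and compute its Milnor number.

Type E_7, Milnor number mu = 7.

The Hessian of f at 0 has rank 0. Corank 2; j^3 = (s + t)^3 is a perfect cube, so E-series; the 4-jet and mu = 7 give E_7.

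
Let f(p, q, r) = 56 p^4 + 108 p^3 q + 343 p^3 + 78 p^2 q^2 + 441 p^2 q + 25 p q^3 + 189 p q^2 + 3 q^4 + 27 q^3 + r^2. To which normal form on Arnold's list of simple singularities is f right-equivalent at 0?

E_{7}

The Hessian of f at 0 is [[0, 0, 0], [0, 0, 0], [0, 0, 2]] with rank 1, so corank 2. A Groebner basis of the Jacobian ideal J(f) in C{p,q,r} is {17294403*p^2/4 + 7411887*p*q/2 + q^4 + 343*q^3/4 + 3176523*q^2/4, p^3 + 5733*p^2/4 + 2457*p*q/2 + 3*q^3/28 + 1053*q^2/4, p^2*q - 8575*p^2/4 - 3675*p*q/2 - 19*q^3/84 - 1575*q^2/4, 2401*p^2 + p*q^2 + 2058*p*q + 10*q^3/21 + 441*q^2, r}; counting standard monomials gives mu = 7. Corank 2; j^3 = (7*p + 3*q)^3 is a perfect cube, so E-series; the 4-jet and mu = 7 give E_7.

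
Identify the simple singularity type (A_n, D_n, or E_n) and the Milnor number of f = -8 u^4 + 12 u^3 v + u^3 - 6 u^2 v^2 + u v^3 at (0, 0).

Type E_7, Milnor number mu = 7.

The Hessian of f at 0 is [[0, 0], [0, 0]] with rank 0, so corank 2. A Groebner basis of the Jacobian ideal J(f) in C{u,v} is {3*u^2/4 + v^4 + v^3/4, u^3, u^2*v - u^2/4 - v^3/12, -u^2 + u*v^2 - v^3/3}; counting standard monomials gives mu = 7. Corank 2; j^3 = u^3 is a perfect cube, so E-series; the 4-jet and mu = 7 give E_7.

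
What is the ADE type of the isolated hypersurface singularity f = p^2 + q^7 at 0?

A_6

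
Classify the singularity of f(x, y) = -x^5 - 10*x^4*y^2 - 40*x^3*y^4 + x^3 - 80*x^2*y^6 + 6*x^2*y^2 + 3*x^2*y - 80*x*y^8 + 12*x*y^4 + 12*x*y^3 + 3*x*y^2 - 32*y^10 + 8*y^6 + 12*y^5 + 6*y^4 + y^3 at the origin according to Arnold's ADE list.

The Hessian of f at 0 has rank 0. Corank 2; j^3 = (x + y)^3 is a perfect cube, so E-series; the 5-jet and mu = 8 give E_8.

E_8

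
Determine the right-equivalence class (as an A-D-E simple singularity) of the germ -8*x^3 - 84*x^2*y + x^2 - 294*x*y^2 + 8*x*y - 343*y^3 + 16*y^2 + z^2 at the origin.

A_{2}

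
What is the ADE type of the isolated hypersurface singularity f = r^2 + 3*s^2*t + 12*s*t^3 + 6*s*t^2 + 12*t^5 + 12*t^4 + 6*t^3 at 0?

The Hessian of f at 0 has rank 1. Corank 2; j^3 = 3*t*(s^2 + 2*s*t + 2*t^2) splits into three distinct lines over C (the quadratic factor has nonzero discriminant), so D_4.

D_{4}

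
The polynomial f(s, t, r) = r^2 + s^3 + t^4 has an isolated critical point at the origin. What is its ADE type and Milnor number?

Type E_{6}, Milnor number mu = 6.

The Hessian of f at 0 has rank 1. Corank 2; j^3 = s^3 is a perfect cube, so E-series; the 4-jet and mu = 6 give E_6.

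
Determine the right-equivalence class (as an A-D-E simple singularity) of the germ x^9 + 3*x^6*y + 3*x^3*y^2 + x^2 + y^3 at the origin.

The Hessian of f at 0 has rank 1. Corank 1: A-series; mu = 2 gives A_2.

A_2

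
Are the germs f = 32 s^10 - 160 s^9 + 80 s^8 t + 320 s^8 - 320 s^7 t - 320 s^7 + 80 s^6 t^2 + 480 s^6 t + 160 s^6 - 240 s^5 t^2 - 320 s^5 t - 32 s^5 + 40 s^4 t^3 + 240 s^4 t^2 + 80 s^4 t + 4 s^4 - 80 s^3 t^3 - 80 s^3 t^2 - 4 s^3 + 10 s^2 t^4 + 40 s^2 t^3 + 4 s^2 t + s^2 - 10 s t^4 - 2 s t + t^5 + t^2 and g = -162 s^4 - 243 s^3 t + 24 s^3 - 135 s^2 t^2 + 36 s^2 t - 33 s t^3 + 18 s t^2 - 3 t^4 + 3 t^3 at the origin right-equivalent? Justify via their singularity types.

The Hessian of f at 0 has rank 1. Corank 1: A-series; mu = 4 gives A_4. The Hessian of g at 0 has rank 0. Corank 2; j^3 = 3*(2*s + t)^3 is a perfect cube, so E-series; the 4-jet and mu = 7 give E_7. f is A_4 but g is E_7, hence not right-equivalent.

No.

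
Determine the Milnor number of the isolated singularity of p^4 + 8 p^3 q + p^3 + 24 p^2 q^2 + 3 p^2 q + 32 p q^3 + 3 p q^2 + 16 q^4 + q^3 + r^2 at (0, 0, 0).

The Hessian of f at 0 has rank 1. Corank 2; j^3 = (p + q)^3 is a perfect cube, so E-series; the 4-jet and mu = 6 give E_6.

6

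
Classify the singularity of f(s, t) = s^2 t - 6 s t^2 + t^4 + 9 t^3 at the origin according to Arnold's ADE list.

D5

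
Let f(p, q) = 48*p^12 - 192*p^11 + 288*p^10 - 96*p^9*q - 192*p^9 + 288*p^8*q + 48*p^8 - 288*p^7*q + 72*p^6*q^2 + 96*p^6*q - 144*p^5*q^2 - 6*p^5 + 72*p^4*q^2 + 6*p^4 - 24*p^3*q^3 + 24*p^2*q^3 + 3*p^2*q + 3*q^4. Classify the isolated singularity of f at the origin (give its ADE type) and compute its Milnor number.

The Hessian of f at 0 has rank 0. Corank 2; j^3 = 3*p^2*q has shape L^2 M (L != M), so D-series; mu = 5 gives D_5.

Type D_5, Milnor number mu = 5.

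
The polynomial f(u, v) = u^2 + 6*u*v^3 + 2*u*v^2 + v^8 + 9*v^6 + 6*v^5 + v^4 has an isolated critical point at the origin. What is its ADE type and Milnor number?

Type A_7, Milnor number mu = 7.

The Hessian of f at 0 has rank 1. Corank 1: A-series; mu = 7 gives A_7.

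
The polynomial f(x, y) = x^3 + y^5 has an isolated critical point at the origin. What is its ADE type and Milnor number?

The Hessian of f at 0 has rank 0. Corank 2; j^3 = x^3 is a perfect cube, so E-series; the 5-jet and mu = 8 give E_8.

Type E_{8}, Milnor number mu = 8.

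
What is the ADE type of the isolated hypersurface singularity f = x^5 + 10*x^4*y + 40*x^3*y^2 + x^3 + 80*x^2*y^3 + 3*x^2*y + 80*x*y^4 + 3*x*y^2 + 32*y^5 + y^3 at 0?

E_{8}

The Hessian of f at 0 is [[0, 0], [0, 0]] with rank 0, so corank 2. A Groebner basis of the Jacobian ideal J(f) in C{x,y} is {y^5, x*y^3 + 5*y^4/4, x^2 + 2*x*y + y^2}; counting standard monomials gives mu = 8. Corank 2; j^3 = (x + y)^3 is a perfect cube, so E-series; the 5-jet and mu = 8 give E_8.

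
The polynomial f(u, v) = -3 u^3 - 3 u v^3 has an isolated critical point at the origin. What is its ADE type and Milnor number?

Type E_7, Milnor number mu = 7.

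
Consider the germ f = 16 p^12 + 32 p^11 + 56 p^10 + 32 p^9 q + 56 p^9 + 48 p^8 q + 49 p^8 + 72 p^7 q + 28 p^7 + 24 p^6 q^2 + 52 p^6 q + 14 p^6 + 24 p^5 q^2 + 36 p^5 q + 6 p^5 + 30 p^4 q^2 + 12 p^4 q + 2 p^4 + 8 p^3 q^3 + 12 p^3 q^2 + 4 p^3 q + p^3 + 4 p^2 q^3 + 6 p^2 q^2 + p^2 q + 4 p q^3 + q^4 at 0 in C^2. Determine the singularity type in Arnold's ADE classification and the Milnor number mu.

Type D_5, Milnor number mu = 5.

The Hessian of f at 0 is [[0, 0], [0, 0]] with rank 0, so corank 2. A Groebner basis of the Jacobian ideal J(f) in C{p,q} is {p*q^2, -p*q/4 + q^3, p^2 + p*q}; counting standard monomials gives mu = 5. Corank 2; j^3 = p^2*(p + q) has shape L^2 M (L != M), so D-series; mu = 5 gives D_5.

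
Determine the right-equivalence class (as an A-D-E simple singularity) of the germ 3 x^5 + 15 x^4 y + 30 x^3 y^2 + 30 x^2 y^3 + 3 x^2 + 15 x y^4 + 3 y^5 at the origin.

A_{4}

The Hessian of f at 0 is [[6, 0], [0, 0]] with rank 1, so corank 1. A Groebner basis of the Jacobian ideal J(f) in C{x,y} is {y^4, x}; counting standard monomials gives mu = 4. Corank 1: A-series; mu = 4 gives A_4.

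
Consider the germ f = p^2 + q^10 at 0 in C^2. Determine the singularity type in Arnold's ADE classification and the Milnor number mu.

Type A_9, Milnor number mu = 9.

The Hessian of f at 0 is [[2, 0], [0, 0]] with rank 1, so corank 1. A Groebner basis of the Jacobian ideal J(f) in C{p,q} is {q^9, p}; counting standard monomials gives mu = 9. Corank 1: A-series; mu = 9 gives A_9.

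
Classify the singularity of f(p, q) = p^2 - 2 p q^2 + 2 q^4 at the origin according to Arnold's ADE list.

A_{3}

The Hessian of f at 0 is [[2, 0], [0, 0]] with rank 1, so corank 1. A Groebner basis of the Jacobian ideal J(f) in C{p,q} is {p^2, p*q, -p + q^2}; counting standard monomials gives mu = 3. Corank 1: A-series; mu = 3 gives A_3.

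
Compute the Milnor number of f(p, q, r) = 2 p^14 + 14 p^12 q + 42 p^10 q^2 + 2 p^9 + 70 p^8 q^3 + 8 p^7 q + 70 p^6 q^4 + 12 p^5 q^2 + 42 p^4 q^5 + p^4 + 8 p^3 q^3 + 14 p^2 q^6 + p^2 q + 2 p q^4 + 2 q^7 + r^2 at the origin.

8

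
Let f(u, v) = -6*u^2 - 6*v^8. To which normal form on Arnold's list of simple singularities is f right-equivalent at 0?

A_7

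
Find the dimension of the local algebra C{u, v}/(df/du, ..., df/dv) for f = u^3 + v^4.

6

The Hessian of f at 0 is [[0, 0], [0, 0]] with rank 0, so corank 2. A Groebner basis of the Jacobian ideal J(f) in C{u,v} is {v^3, u^2}; counting standard monomials gives mu = 6. Corank 2; j^3 = u^3 is a perfect cube, so E-series; the 4-jet and mu = 6 give E_6.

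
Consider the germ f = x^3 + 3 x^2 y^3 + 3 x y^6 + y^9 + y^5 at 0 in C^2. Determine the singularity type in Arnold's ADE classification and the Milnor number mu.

Type E8, Milnor number mu = 8.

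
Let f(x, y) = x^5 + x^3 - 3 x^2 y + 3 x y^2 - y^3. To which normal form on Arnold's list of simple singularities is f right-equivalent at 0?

The Hessian of f at 0 has rank 0. Corank 2; j^3 = (x - y)^3 is a perfect cube, so E-series; the 5-jet and mu = 8 give E_8.

E_8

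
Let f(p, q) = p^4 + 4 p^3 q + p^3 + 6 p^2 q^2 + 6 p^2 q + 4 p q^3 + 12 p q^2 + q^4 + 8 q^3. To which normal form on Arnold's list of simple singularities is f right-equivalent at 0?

E6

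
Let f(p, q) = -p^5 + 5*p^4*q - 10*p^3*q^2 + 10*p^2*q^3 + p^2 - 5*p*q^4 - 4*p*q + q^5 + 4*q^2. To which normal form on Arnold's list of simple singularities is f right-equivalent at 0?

The Hessian of f at 0 is [[2, -4], [-4, 8]] with rank 1, so corank 1. A Groebner basis of the Jacobian ideal J(f) in C{p,q} is {q^4, p - 2*q}; counting standard monomials gives mu = 4. Corank 1: A-series; mu = 4 gives A_4.

A4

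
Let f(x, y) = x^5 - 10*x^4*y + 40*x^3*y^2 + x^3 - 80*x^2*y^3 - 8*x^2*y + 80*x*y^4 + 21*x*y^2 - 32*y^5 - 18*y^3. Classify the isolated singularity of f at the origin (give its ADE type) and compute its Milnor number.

Type D_{6}, Milnor number mu = 6.

The Hessian of f at 0 is [[0, 0], [0, 0]] with rank 0, so corank 2. A Groebner basis of the Jacobian ideal J(f) in C{x,y} is {-x*y/5 + y^4 + 3*y^2/5, x*y^2 - 3*y^3, x^2 - 5*x*y + 6*y^2}; counting standard monomials gives mu = 6. Corank 2; j^3 = (x - 3*y)^2*(x - 2*y) has shape L^2 M (L != M), so D-series; mu = 6 gives D_6.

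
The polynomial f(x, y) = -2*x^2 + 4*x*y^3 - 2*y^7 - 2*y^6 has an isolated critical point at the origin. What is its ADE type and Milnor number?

The Hessian of f at 0 has rank 1. Corank 1: A-series; mu = 6 gives A_6.

Type A_{6}, Milnor number mu = 6.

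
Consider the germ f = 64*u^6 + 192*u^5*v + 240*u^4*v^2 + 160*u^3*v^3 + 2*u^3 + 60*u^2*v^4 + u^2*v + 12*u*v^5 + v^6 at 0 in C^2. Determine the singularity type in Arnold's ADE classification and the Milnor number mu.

Type D_{7}, Milnor number mu = 7.

The Hessian of f at 0 has rank 0. Corank 2; j^3 = u^2*(2*u + v) has shape L^2 M (L != M), so D-series; mu = 7 gives D_7.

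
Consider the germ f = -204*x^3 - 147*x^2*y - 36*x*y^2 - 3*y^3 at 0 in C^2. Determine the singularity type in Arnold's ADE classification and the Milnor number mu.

The Hessian of f at 0 has rank 0. Corank 2; j^3 = -3*(4*x + y)*(17*x^2 + 8*x*y + y^2) splits into three distinct lines over C (the quadratic factor has nonzero discriminant), so D_4.

Type D_4, Milnor number mu = 4.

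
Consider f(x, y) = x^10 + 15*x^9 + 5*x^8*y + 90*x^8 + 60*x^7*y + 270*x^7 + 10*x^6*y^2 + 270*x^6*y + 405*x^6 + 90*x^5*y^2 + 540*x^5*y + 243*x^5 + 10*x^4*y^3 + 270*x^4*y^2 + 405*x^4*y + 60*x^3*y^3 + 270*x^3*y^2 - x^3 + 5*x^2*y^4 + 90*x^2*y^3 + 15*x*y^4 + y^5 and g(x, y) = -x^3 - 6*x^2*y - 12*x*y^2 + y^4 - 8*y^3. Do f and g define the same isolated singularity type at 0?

No.

The Hessian of f at 0 has rank 0. Corank 2; j^3 = -x^3 is a perfect cube, so E-series; the 5-jet and mu = 8 give E_8. The Hessian of g at 0 has rank 0. Corank 2; j^3 = -(x + 2*y)^3 is a perfect cube, so E-series; the 4-jet and mu = 6 give E_6. f is E_8 but g is E_6, hence not right-equivalent.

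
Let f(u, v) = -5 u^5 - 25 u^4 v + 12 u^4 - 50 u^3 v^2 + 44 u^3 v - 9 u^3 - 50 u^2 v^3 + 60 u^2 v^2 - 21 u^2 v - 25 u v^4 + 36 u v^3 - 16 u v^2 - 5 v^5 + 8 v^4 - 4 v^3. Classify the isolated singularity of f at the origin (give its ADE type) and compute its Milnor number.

Type D_6, Milnor number mu = 6.

The Hessian of f at 0 is [[0, 0], [0, 0]] with rank 0, so corank 2. A Groebner basis of the Jacobian ideal J(f) in C{u,v} is {u^3 + 228*u^2 + 308*u*v + 104*v^2, u^2*v - 306*u^2 - 414*u*v - 140*v^2, 405*u^2 + u*v^2 + 549*u*v + 186*v^2, -1053*u^2/2 - 1431*u*v/2 + v^3 - 243*v^2}; counting standard monomials gives mu = 6. Corank 2; j^3 = -(u + v)*(3*u + 2*v)^2 has shape L^2 M (L != M), so D-series; mu = 6 gives D_6.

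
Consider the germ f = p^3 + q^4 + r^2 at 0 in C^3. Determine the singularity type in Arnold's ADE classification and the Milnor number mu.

The Hessian of f at 0 has rank 1. Corank 2; j^3 = p^3 is a perfect cube, so E-series; the 4-jet and mu = 6 give E_6.

Type E6, Milnor number mu = 6.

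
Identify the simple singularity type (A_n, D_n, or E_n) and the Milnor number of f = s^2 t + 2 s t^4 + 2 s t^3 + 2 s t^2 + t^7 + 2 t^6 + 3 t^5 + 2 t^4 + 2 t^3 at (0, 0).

Type D_{4}, Milnor number mu = 4.

The Hessian of f at 0 is [[0, 0], [0, 0]] with rank 0, so corank 2. A Groebner basis of the Jacobian ideal J(f) in C{s,t} is {t^3, s^2 + 2*t^2, s*t + t^2}; counting standard monomials gives mu = 4. Corank 2; j^3 = t*(s^2 + 2*s*t + 2*t^2) splits into three distinct lines over C (the quadratic factor has nonzero discriminant), so D_4.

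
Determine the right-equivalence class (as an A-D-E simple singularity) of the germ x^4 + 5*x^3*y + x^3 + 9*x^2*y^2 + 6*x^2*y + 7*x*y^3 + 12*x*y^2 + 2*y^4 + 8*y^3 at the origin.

E_7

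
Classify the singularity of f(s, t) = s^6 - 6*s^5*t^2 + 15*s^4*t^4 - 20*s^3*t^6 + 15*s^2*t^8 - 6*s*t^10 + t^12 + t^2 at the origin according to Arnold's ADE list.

The Hessian of f at 0 is [[0, 0], [0, 2]] with rank 1, so corank 1. A Groebner basis of the Jacobian ideal J(f) in C{s,t} is {s^5, t}; counting standard monomials gives mu = 5. Corank 1: A-series; mu = 5 gives A_5.

A5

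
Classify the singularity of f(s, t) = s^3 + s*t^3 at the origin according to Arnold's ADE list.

The Hessian of f at 0 has rank 0. Corank 2; j^3 = s^3 is a perfect cube, so E-series; the 4-jet and mu = 7 give E_7.

E_7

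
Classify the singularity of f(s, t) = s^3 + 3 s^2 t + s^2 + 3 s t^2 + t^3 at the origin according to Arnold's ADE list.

A_{2}

The Hessian of f at 0 has rank 1. Corank 1: A-series; mu = 2 gives A_2.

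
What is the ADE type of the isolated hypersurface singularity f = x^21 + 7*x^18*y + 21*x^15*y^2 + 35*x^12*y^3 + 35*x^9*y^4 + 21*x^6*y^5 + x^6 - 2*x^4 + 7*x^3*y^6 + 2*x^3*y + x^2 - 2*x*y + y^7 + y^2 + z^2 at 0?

A_6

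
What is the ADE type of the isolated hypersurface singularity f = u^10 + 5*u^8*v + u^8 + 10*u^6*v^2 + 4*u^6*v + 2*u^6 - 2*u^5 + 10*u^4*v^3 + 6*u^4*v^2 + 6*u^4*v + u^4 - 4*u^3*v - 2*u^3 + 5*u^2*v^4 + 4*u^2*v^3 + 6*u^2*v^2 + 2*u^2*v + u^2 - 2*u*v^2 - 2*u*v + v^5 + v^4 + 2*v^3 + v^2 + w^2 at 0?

A_4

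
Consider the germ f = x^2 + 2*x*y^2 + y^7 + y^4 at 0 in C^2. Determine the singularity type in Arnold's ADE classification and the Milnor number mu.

The Hessian of f at 0 has rank 1. Corank 1: A-series; mu = 6 gives A_6.

Type A_6, Milnor number mu = 6.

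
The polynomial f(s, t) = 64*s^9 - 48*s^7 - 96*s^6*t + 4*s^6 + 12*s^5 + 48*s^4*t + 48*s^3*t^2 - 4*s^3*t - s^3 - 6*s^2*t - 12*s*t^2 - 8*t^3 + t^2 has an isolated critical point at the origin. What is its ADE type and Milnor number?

Type A_{2}, Milnor number mu = 2.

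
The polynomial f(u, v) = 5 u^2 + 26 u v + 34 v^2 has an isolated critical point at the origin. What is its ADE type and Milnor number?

The Hessian of f at 0 is [[10, 26], [26, 68]] with rank 2, so corank 0. A Groebner basis of the Jacobian ideal J(f) in C{u,v} is {u, v}; counting standard monomials gives mu = 1. Corank 0: nondegenerate Morse point, so A_1.

Type A_1, Milnor number mu = 1.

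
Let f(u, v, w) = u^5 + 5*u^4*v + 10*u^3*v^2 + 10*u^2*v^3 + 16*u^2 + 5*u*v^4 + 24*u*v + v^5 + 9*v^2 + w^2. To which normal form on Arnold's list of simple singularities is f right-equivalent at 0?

The Hessian of f at 0 has rank 2. Corank 1: A-series; mu = 4 gives A_4.

A_{4}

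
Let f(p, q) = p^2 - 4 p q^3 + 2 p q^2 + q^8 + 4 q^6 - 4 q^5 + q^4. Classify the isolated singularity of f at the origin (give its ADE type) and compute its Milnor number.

Type A_{7}, Milnor number mu = 7.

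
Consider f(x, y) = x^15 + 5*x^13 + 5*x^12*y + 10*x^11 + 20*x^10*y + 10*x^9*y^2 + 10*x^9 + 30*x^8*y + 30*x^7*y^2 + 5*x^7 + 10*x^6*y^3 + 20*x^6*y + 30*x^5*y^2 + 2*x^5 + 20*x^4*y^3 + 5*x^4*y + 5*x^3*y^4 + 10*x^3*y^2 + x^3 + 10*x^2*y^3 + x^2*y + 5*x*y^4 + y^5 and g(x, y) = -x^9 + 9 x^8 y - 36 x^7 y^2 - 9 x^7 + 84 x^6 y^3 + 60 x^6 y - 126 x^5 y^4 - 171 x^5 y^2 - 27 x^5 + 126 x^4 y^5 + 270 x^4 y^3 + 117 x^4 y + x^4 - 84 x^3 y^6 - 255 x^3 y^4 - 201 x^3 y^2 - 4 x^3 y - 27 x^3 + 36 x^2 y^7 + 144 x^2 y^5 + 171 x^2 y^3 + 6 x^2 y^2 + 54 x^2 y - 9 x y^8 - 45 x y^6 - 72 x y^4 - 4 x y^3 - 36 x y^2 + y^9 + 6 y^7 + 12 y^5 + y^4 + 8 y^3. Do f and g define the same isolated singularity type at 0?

The Hessian of f at 0 is [[0, 0], [0, 0]] with rank 0, so corank 2. A Groebner basis of the Jacobian ideal J(f) in C{x,y} is {-x*y/5 + y^4, x*y^2, x^2 + x*y}; counting standard monomials gives mu = 6. Corank 2; j^3 = x^2*(x + y) has shape L^2 M (L != M), so D-series; mu = 6 gives D_6. The Hessian of g at 0 is [[0, 0], [0, 0]] with rank 0, so corank 2. A Groebner basis of the Jacobian ideal J(g) in C{x,y} is {y^4, x*y^2 - 7*y^3/9, x^2 - 4*x*y/3 + 4*y^2/9}; counting standard monomials gives mu = 6. Corank 2; j^3 = -(3*x - 2*y)^3 is a perfect cube, so E-series; the 4-jet and mu = 6 give E_6. f is D_6 but g is E_6, hence not right-equivalent.

No.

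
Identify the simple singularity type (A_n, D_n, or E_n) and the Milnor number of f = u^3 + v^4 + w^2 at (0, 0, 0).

Type E_{6}, Milnor number mu = 6.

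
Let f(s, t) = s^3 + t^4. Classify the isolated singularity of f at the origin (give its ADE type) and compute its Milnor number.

The Hessian of f at 0 has rank 0. Corank 2; j^3 = s^3 is a perfect cube, so E-series; the 4-jet and mu = 6 give E_6.

Type E6, Milnor number mu = 6.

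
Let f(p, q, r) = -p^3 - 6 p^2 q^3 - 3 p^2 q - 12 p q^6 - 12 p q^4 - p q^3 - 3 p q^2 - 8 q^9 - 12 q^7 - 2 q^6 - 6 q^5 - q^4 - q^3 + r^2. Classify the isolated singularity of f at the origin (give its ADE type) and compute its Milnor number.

Type E_{7}, Milnor number mu = 7.

The Hessian of f at 0 has rank 1. Corank 2; j^3 = -(p + q)^3 is a perfect cube, so E-series; the 4-jet and mu = 7 give E_7.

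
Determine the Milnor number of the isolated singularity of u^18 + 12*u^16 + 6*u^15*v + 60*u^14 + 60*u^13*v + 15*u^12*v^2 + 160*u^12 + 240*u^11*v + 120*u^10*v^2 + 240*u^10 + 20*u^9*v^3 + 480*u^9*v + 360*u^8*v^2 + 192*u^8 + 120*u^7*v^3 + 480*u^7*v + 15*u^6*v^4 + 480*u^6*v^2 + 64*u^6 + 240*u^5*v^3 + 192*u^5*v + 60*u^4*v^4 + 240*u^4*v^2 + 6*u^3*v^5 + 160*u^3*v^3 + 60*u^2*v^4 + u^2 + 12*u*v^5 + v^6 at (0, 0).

The Hessian of f at 0 is [[2, 0], [0, 0]] with rank 1, so corank 1. A Groebner basis of the Jacobian ideal J(f) in C{u,v} is {v^5, u}; counting standard monomials gives mu = 5. Corank 1: A-series; mu = 5 gives A_5.

5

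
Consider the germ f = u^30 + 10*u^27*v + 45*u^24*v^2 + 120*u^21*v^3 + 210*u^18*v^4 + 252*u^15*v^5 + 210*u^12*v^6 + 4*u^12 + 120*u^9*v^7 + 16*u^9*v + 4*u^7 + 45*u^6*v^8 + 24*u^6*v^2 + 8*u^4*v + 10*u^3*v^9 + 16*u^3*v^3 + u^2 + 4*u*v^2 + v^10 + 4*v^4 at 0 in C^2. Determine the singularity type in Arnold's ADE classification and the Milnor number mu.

Type A_9, Milnor number mu = 9.

The Hessian of f at 0 has rank 1. Corank 1: A-series; mu = 9 gives A_9.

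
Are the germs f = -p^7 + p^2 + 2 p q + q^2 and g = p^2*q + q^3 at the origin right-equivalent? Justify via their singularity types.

No.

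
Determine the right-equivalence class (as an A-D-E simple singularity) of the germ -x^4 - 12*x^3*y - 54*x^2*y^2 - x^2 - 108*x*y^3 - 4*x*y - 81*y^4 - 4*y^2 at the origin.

A3

The Hessian of f at 0 has rank 1. Corank 1: A-series; mu = 3 gives A_3.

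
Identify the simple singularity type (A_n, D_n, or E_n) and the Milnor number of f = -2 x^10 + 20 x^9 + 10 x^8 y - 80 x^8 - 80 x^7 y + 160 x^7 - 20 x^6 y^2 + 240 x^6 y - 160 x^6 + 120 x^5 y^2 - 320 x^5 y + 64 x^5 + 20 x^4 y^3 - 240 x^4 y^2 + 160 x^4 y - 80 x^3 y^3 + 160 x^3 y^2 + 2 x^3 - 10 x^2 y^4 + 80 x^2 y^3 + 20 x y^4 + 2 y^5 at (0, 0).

Type E8, Milnor number mu = 8.

The Hessian of f at 0 has rank 0. Corank 2; j^3 = 2*x^3 is a perfect cube, so E-series; the 5-jet and mu = 8 give E_8.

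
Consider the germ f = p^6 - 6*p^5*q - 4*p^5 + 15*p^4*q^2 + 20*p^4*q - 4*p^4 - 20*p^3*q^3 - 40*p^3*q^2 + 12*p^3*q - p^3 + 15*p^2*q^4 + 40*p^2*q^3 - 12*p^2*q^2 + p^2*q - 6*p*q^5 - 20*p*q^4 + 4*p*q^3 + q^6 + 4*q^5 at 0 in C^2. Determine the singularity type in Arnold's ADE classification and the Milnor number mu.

Type D7, Milnor number mu = 7.

The Hessian of f at 0 has rank 0. Corank 2; j^3 = -p^2*(p - q) has shape L^2 M (L != M), so D-series; mu = 7 gives D_7.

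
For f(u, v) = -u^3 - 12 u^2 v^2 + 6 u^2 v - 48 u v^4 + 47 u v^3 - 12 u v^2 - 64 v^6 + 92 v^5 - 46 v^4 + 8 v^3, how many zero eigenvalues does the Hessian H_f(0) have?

2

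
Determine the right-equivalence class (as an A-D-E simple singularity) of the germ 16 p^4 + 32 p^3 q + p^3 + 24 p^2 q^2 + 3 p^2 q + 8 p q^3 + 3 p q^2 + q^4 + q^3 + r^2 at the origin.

The Hessian of f at 0 is [[0, 0, 0], [0, 0, 0], [0, 0, 2]] with rank 1, so corank 2. A Groebner basis of the Jacobian ideal J(f) in C{p,q,r} is {q^4, p*q^2 + 5*q^3/6, p^2 + 2*p*q + q^2, r}; counting standard monomials gives mu = 6. Corank 2; j^3 = (p + q)^3 is a perfect cube, so E-series; the 4-jet and mu = 6 give E_6.

E_6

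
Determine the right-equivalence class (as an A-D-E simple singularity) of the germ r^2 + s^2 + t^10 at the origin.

A9

The Hessian of f at 0 has rank 2. Corank 1: A-series; mu = 9 gives A_9.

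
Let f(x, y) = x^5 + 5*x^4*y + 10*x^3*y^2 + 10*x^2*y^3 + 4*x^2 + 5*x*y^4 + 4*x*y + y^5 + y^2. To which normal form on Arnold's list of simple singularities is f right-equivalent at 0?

A_4

The Hessian of f at 0 has rank 1. Corank 1: A-series; mu = 4 gives A_4.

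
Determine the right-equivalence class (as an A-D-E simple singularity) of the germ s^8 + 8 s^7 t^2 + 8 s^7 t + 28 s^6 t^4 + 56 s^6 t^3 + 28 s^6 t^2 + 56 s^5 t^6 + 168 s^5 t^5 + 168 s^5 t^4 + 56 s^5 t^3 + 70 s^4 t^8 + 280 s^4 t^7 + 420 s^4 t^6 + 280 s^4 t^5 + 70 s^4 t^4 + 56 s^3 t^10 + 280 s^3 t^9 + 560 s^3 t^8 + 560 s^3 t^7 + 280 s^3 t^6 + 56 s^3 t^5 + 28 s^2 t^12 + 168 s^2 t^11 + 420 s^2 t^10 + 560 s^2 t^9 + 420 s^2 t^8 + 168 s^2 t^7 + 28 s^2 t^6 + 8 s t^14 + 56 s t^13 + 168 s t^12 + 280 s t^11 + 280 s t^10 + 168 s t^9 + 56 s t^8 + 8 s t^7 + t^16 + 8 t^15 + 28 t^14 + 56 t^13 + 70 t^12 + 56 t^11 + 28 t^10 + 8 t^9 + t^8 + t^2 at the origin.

A7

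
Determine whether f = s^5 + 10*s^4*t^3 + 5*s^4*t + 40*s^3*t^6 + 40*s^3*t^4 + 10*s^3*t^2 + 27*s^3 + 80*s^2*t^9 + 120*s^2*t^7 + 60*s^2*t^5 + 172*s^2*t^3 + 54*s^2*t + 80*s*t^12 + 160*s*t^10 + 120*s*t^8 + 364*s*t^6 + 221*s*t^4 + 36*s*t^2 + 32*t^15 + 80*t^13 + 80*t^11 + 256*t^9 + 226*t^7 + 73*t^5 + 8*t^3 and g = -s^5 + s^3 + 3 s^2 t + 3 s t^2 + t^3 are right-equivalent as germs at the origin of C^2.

Yes.

The Hessian of f at 0 has rank 0. Corank 2; j^3 = (3*s + 2*t)^3 is a perfect cube, so E-series; the 5-jet and mu = 8 give E_8. The Hessian of g at 0 has rank 0. Corank 2; j^3 = (s + t)^3 is a perfect cube, so E-series; the 5-jet and mu = 8 give E_8. Both have type E_8, hence right-equivalent.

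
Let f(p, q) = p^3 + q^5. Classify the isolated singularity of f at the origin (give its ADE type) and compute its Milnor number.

Type E_8, Milnor number mu = 8.

The Hessian of f at 0 is [[0, 0], [0, 0]] with rank 0, so corank 2. A Groebner basis of the Jacobian ideal J(f) in C{p,q} is {q^4, p^2}; counting standard monomials gives mu = 8. Corank 2; j^3 = p^3 is a perfect cube, so E-series; the 5-jet and mu = 8 give E_8.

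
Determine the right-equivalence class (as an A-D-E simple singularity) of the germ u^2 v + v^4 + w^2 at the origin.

D_{5}

The Hessian of f at 0 is [[0, 0, 0], [0, 0, 0], [0, 0, 2]] with rank 1, so corank 2. A Groebner basis of the Jacobian ideal J(f) in C{u,v,w} is {u^3, u^2/4 + v^3, u*v, w}; counting standard monomials gives mu = 5. Corank 2; j^3 = u^2*v has shape L^2 M (L != M), so D-series; mu = 5 gives D_5.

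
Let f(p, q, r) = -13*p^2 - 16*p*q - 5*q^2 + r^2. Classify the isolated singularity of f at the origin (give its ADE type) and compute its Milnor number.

Type A1, Milnor number mu = 1.

The Hessian of f at 0 has rank 3. Corank 0: nondegenerate Morse point, so A_1.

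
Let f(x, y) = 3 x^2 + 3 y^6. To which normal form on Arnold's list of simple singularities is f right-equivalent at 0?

The Hessian of f at 0 has rank 1. Corank 1: A-series; mu = 5 gives A_5.

A_{5}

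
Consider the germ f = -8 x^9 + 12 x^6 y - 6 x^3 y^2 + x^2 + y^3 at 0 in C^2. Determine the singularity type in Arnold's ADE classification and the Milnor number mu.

Type A_2, Milnor number mu = 2.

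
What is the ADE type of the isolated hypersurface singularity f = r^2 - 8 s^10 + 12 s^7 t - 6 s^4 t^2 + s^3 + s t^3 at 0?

The Hessian of f at 0 has rank 1. Corank 2; j^3 = s^3 is a perfect cube, so E-series; the 4-jet and mu = 7 give E_7.

E_7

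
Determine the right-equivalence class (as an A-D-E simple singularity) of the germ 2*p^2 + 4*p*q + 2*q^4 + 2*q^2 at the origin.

A3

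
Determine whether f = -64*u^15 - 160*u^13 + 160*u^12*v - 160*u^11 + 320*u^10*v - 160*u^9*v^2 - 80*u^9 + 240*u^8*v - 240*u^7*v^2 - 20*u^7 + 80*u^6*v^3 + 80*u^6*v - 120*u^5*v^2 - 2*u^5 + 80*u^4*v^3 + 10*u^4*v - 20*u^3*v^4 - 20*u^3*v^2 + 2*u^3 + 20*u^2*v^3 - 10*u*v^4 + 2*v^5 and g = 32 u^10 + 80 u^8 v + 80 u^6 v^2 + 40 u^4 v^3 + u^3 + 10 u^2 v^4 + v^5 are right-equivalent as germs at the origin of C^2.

Yes.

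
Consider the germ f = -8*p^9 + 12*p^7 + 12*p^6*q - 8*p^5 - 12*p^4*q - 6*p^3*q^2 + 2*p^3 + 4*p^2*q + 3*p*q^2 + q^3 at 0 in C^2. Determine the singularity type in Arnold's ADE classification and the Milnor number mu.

Type D_{4}, Milnor number mu = 4.

The Hessian of f at 0 is [[0, 0], [0, 0]] with rank 0, so corank 2. A Groebner basis of the Jacobian ideal J(f) in C{p,q} is {q^3, p^2 - 3*q^2/2, p*q + 3*q^2/2}; counting standard monomials gives mu = 4. Corank 2; j^3 = (p + q)*(2*p^2 + 2*p*q + q^2) splits into three distinct lines over C (the quadratic factor has nonzero discriminant), so D_4.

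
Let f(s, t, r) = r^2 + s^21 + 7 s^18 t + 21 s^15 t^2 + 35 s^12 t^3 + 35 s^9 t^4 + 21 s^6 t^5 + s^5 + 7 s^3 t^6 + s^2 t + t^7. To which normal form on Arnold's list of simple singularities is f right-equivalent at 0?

The Hessian of f at 0 has rank 1. Corank 2; j^3 = s^2*t has shape L^2 M (L != M), so D-series; mu = 8 gives D_8.

D_8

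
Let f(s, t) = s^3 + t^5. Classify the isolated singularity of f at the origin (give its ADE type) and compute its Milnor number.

Type E_8, Milnor number mu = 8.

The Hessian of f at 0 has rank 0. Corank 2; j^3 = s^3 is a perfect cube, so E-series; the 5-jet and mu = 8 give E_8.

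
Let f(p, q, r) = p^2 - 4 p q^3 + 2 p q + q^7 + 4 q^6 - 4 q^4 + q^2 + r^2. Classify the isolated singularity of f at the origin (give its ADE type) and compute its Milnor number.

The Hessian of f at 0 is [[2, 2, 0], [2, 2, 0], [0, 0, 2]] with rank 2, so corank 1. A Groebner basis of the Jacobian ideal J(f) in C{p,q,r} is {-p/2 + q^3 - q/2, p^2 + 2*p*q + q^2, r}; counting standard monomials gives mu = 6. Corank 1: A-series; mu = 6 gives A_6.

Type A_6, Milnor number mu = 6.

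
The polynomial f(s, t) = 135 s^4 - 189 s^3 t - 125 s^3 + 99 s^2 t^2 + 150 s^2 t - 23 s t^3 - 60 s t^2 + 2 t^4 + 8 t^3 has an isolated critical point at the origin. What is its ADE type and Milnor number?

Type E7, Milnor number mu = 7.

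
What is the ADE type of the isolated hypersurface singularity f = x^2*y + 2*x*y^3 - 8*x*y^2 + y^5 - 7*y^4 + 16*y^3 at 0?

D_{5}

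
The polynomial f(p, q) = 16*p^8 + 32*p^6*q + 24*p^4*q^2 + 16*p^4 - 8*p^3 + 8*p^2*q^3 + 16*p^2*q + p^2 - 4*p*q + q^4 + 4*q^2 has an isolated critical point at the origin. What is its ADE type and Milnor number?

Type A_{3}, Milnor number mu = 3.

The Hessian of f at 0 is [[2, -4], [-4, 8]] with rank 1, so corank 1. A Groebner basis of the Jacobian ideal J(f) in C{p,q} is {p^2 - p/4 + q/2, p*q - p/8 + q/4, -p/16 + q^2 + q/8}; counting standard monomials gives mu = 3. Corank 1: A-series; mu = 3 gives A_3.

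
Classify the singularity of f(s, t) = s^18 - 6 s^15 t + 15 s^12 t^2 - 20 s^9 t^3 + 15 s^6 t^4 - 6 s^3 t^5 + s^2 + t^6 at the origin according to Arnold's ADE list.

A5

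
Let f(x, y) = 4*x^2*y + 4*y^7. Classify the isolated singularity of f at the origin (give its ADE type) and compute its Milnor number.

Type D8, Milnor number mu = 8.

The Hessian of f at 0 is [[0, 0], [0, 0]] with rank 0, so corank 2. A Groebner basis of the Jacobian ideal J(f) in C{x,y} is {x^2/7 + y^6, x^3, x*y}; counting standard monomials gives mu = 8. Corank 2; j^3 = 4*x^2*y has shape L^2 M (L != M), so D-series; mu = 8 gives D_8.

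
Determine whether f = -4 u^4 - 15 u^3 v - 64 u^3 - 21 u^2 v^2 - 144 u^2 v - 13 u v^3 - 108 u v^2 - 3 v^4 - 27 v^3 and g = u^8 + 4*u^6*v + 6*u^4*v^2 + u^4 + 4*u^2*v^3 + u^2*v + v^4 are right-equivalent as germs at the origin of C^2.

No.

The Hessian of f at 0 has rank 0. Corank 2; j^3 = -(4*u + 3*v)^3 is a perfect cube, so E-series; the 4-jet and mu = 7 give E_7. The Hessian of g at 0 has rank 0. Corank 2; j^3 = u^2*v has shape L^2 M (L != M), so D-series; mu = 5 gives D_5. f is E_7 but g is D_5, hence not right-equivalent.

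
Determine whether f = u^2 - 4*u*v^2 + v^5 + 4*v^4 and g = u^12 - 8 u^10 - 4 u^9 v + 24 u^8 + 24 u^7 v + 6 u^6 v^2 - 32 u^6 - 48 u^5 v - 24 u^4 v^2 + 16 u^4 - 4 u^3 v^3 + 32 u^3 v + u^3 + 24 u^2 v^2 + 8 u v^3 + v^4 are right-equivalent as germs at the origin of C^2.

The Hessian of f at 0 is [[2, 0], [0, 0]] with rank 1, so corank 1. A Groebner basis of the Jacobian ideal J(f) in C{u,v} is {u^2, -u/2 + v^2}; counting standard monomials gives mu = 4. Corank 1: A-series; mu = 4 gives A_4. The Hessian of g at 0 is [[0, 0], [0, 0]] with rank 0, so corank 2. A Groebner basis of the Jacobian ideal J(g) in C{u,v} is {v^4, u*v^2 + v^3/6, u^2}; counting standard monomials gives mu = 6. Corank 2; j^3 = u^3 is a perfect cube, so E-series; the 4-jet and mu = 6 give E_6. f is A_4 but g is E_6, hence not right-equivalent.

No.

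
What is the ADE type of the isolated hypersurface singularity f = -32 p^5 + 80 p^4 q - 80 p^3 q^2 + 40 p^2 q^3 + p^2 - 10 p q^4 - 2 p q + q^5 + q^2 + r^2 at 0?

The Hessian of f at 0 is [[2, -2, 0], [-2, 2, 0], [0, 0, 2]] with rank 2, so corank 1. A Groebner basis of the Jacobian ideal J(f) in C{p,q,r} is {q^4, p - q, r}; counting standard monomials gives mu = 4. Corank 1: A-series; mu = 4 gives A_4.

A_{4}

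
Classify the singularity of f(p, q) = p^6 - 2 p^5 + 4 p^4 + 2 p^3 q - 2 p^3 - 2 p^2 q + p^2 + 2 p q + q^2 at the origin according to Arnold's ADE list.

The Hessian of f at 0 has rank 1. Corank 1: A-series; mu = 3 gives A_3.

A3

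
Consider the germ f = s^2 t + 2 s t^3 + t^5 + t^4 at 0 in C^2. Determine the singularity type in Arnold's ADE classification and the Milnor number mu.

The Hessian of f at 0 has rank 0. Corank 2; j^3 = s^2*t has shape L^2 M (L != M), so D-series; mu = 5 gives D_5.

Type D_{5}, Milnor number mu = 5.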